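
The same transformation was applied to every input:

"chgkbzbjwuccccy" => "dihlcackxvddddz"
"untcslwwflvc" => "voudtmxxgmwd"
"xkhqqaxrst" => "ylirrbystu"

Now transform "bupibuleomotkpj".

Each output is the input with this applied: shift every letter 1 place forward in the alphabet (wrapping around).
"bupibuleomotkpj" → "cvqjcvmfpnpulqk".

cvqjcvmfpnpulqk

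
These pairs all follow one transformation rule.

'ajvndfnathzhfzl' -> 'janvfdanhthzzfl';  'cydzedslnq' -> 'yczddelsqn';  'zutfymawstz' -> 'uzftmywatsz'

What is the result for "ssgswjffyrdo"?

The rule is to swap each adjacent pair of characters (1↔2, 3↔4, ...).
Applying that to "ssgswjffyrdo" gives "sssgjwffryod".

sssgjwffryod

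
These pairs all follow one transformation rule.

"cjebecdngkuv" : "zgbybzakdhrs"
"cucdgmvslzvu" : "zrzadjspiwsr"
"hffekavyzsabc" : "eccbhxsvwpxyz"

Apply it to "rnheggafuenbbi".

okebddxcrbkyyf

Each output is the input with this applied: shift every letter 3 places backward in the alphabet (wrapping around).
Doing the same to "rnheggafuenbbi": "okebddxcrbkyyf".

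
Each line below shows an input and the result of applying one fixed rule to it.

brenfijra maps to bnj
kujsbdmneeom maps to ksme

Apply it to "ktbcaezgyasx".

Rule — keep one character in every 3, starting at position 1 (positions 1st, 4th, 7th, ...).
On "ktbcaezgyasx" that produces "kcza".

kcza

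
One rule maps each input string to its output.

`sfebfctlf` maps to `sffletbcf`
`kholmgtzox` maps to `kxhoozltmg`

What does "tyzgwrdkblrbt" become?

Looking at the pairs, the operation is to take characters alternately from the front and the back (1st, last, 2nd, 2nd-last, ...).
So "tyzgwrdkblrbt" becomes "ttybzrglwbrkd".

ttybzrglwbrkd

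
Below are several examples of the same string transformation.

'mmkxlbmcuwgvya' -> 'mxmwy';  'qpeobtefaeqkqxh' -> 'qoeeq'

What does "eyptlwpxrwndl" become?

Rule — keep one character in every 3, starting at position 1 (positions 1st, 4th, 7th, ...).
"eyptlwpxrwndl" → "etpwl".

etpwl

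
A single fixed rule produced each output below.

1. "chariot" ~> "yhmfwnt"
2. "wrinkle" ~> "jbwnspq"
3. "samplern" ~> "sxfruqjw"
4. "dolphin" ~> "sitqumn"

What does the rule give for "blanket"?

The transformation: shift every letter 5 places forward in the alphabet (wrapping around), then move the last character to the front.
Starting from "blanket": after the first operation, "gqfspjy"; after the second, "ygqfspj".
(Check on "chariot": → "hmfwnty" → "yhmfwnt" ✓)

ygqfspj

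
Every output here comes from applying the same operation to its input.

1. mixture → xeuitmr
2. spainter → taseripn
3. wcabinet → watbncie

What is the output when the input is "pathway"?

Rule — sort the characters into reverse alphabetical order, then take characters alternately from the front and the back (1st, last, 2nd, 2nd-last, ...).
Starting from "pathway": after the first operation, "ywtphaa"; after the second, "yawathp".

yawathp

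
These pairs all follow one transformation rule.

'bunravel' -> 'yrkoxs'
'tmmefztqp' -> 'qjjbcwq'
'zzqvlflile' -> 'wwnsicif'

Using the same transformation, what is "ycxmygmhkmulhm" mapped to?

The rule is to shift every letter 3 places backward in the alphabet (wrapping around), then delete the last 2 characters.
For "ycxmygmhkmulhm" the result is "vzujvdjehjri".

vzujvdjehjri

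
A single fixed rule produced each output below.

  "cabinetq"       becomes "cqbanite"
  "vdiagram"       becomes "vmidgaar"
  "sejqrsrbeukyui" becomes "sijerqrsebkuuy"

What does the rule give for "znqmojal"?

zlqnomaj

Rule — move the last character to the front, then swap each adjacent pair of characters (1↔2, 3↔4, ...).
On "znqmojal" that produces "zlqnomaj".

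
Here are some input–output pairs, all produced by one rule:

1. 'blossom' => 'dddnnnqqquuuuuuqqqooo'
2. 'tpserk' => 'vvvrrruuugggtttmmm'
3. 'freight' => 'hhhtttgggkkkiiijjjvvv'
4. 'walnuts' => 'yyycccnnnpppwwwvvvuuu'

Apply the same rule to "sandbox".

Looking at the pairs, the operation is to repeat every character 3 times, then shift every letter 2 places forward in the alphabet (wrapping around).
Applying both steps to "sandbox": "sssaaannndddbbboooxxx", then "uuucccpppfffdddqqqzzz".

uuucccpppfffdddqqqzzz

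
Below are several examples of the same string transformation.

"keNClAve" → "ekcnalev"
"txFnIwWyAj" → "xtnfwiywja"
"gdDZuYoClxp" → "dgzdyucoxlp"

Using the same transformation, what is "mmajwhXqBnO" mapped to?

Each output is the input with this applied: swap each adjacent pair of characters (1↔2, 3↔4, ...), then convert every letter to lowercase.
For "mmajwhXqBnO", step one produces "mmjahwqXnBO"; step two turns that into "mmjahwqxnbo".
(Check on "keNClAve": → "ekCNAlev" → "ekcnalev" ✓)

mmjahwqxnbo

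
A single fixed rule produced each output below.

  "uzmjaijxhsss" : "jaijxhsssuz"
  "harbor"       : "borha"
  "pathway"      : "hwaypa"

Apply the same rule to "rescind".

cindre

Rule — move the first 3 characters to the end (rotate left by 3), then delete the last character.
"rescind" → "cindres" → "cindre".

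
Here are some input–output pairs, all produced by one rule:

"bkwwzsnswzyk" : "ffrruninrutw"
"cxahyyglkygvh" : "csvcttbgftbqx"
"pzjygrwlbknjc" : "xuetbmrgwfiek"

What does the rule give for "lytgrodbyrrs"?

ntobmjywtmmg

Each output is the input with this applied: swap the first and last characters, then shift every letter 5 places backward in the alphabet (wrapping around).
Applying both steps to "lytgrodbyrrs": "sytgrodbyrrl", then "ntobmjywtmmg".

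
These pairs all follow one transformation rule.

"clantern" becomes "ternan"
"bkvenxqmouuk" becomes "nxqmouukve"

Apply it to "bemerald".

Each output is the input with this applied: delete the first 2 characters, then move the first 2 characters to the end (rotate left by 2).
Applying both steps to "bemerald": "merald", then "raldme".

raldme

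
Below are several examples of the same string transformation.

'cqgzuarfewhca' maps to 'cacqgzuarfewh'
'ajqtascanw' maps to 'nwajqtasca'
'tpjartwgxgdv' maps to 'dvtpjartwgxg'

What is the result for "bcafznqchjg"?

The pattern: move the last 2 characters to the front (rotate right by 2).
"bcafznqchjg" → "jgbcafznqch".

jgbcafznqch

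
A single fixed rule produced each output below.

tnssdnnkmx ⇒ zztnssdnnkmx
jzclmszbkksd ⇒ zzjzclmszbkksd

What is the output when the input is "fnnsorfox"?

In each case the input is transformed by: prepend "zz".
So "fnnsorfox" becomes "zzfnnsorfox".

zzfnnsorfox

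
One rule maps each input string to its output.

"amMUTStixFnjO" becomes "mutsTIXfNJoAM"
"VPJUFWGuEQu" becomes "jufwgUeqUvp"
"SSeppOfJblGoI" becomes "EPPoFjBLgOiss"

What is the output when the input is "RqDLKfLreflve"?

dlkFlREFLVErQ

What's happening: move the first 2 characters to the end (rotate left by 2), then flip the case of every letter.
"RqDLKfLreflve" → "dlkFlREFLVErQ".
(Check on "SSeppOfJblGoI": → "eppOfJblGoISS" → "EPPoFjBLgOiss" ✓)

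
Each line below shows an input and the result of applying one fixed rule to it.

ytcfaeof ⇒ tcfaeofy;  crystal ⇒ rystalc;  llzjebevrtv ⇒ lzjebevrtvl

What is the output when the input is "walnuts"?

The transformation: move the first character to the end.
So "walnuts" becomes "alnutsw".

alnutsw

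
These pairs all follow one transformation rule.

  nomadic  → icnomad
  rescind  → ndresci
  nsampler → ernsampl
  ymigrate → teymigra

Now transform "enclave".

In each case the input is transformed by: move the last 2 characters to the front (rotate right by 2).
So "enclave" becomes "veencla".

veencla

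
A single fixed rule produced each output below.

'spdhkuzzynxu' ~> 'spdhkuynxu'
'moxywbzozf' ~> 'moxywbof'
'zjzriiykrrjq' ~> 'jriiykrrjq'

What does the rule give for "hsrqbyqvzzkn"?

Looking at the pairs, the operation is to remove every "z".
Doing the same to "hsrqbyqvzzkn": "hsrqbyqvkn".

hsrqbyqvkn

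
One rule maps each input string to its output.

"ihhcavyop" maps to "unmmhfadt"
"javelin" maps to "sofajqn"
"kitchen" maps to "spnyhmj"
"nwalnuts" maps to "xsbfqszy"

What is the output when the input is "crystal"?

Rule — move the last character to the front, then shift every letter 5 places forward in the alphabet (wrapping around).
Applying that to "crystal" gives "qhwdxyf".

qhwdxyf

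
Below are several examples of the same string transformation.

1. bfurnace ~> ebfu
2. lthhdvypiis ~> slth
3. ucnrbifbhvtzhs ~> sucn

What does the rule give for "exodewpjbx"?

xexo

What's happening: move the last character to the front, then keep only the first 4 characters.
Doing the same to "exodewpjbx": "xexo".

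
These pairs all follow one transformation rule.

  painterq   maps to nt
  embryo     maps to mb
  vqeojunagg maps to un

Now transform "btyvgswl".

vg

The pattern: move the last 3 characters to the front (rotate right by 3), then keep only the last 2 characters.
On "btyvgswl" that produces "vg".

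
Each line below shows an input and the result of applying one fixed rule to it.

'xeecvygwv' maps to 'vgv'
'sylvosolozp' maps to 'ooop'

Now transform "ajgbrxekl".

In each case the input is transformed by: keep every other character starting from the first (positions 1st, 3rd, 5th, ...), then delete the first 2 characters.
On "ajgbrxekl" that produces "rel".

rel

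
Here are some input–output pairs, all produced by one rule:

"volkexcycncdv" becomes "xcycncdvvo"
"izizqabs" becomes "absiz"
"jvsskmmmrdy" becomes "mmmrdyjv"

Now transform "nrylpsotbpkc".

sotbpkcnr

The rule is to move the first 2 characters to the end (rotate left by 2), then delete the first 3 characters.
For "nrylpsotbpkc" the result is "sotbpkcnr".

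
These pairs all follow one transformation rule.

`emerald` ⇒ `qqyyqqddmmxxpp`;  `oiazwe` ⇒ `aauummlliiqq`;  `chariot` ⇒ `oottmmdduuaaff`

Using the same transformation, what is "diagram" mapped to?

ppuummssddmmyy

Looking at the pairs, the operation is to double every character, then shift every letter 12 places forward in the alphabet (wrapping around).
For "diagram" the result is "ppuummssddmmyy".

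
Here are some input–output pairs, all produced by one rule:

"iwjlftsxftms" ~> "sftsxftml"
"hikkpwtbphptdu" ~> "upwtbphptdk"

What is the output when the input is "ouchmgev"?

The pattern: delete the first 3 characters, then swap the first and last characters.
On "ouchmgev": the first step gives "hmgev", and the second then gives "vmgeh".

vmgeh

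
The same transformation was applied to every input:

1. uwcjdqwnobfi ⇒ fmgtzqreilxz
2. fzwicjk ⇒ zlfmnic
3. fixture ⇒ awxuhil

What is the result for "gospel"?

The pattern: shift every letter 3 places forward in the alphabet (wrapping around), then move the first 2 characters to the end (rotate left by 2).
"gospel" → "jrvsho" → "vshojr".

vshojr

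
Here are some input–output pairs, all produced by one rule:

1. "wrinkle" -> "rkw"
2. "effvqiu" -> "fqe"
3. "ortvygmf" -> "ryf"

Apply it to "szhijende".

Rule — move the first character to the end, then keep one character in every 3, starting at position 1 (positions 1st, 4th, 7th, ...).
On "szhijende": the first step gives "zhijendes", and the second then gives "zjd".
(Check on "wrinkle": → "rinklew" → "rkw" ✓)

zjd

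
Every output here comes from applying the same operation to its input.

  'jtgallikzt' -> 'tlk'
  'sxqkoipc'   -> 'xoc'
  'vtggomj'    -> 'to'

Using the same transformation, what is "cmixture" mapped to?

The rule is to keep one character in every 3, starting at position 2 (positions 2nd, 5th, 8th, ...).
"cmixture" → "mte".

mte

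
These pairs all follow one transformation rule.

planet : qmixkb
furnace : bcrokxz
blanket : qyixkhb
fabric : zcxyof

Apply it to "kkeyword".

What's happening: shift every letter 3 places backward in the alphabet (wrapping around), then move the last character to the front.
On "kkeyword": the first step gives "hhbvtloa", and the second then gives "ahhbvtlo".
(Check on "blanket": → "yixkhbq" → "qyixkhb" ✓)

ahhbvtlo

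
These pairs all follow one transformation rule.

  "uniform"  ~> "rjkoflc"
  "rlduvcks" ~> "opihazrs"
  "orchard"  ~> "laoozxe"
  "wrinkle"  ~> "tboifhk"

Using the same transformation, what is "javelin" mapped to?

What's happening: shift every letter 3 places backward in the alphabet (wrapping around), then take characters alternately from the front and the back (1st, last, 2nd, 2nd-last, ...).
Working it through for "javelin": intermediate "gxsbifk", final "gkxfsib".

gkxfsib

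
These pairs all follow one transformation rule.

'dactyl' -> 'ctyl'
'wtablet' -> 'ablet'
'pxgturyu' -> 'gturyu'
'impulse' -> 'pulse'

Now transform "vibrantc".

Each output is the input with this applied: delete the first 2 characters.
So "vibrantc" becomes "brantc".

brantc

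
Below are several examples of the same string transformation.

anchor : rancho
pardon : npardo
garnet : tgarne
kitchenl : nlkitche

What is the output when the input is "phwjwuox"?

oxphwjwu

In each case the input is transformed by: swap the front and back halves of the string, then move the first 2 characters to the end (rotate left by 2).
For "phwjwuox", step one produces "wuoxphwj"; step two turns that into "oxphwjwu".
(Check on "anchor": → "horanc" → "rancho" ✓)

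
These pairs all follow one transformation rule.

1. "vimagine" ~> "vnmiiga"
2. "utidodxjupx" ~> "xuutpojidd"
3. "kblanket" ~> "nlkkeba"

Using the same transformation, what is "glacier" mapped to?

ligeca

The transformation: delete the last character, then sort the characters into reverse alphabetical order.
For "glacier" the result is "ligeca".
(Check on "kblanket": → "kblanke" → "nlkkeba" ✓)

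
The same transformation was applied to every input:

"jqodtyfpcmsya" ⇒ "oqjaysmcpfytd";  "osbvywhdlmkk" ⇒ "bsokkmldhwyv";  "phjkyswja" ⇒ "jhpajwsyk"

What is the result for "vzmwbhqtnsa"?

mzvasntqhbw

The pattern: move the first 3 characters to the end (rotate left by 3), then reverse the string.
Starting from "vzmwbhqtnsa": after the first operation, "wbhqtnsavzm"; after the second, "mzvasntqhbw".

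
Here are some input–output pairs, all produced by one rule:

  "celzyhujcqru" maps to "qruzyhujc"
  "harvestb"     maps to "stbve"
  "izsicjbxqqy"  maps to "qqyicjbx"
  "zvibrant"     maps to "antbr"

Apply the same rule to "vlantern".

The rule is to delete the first 3 characters, then move the last 3 characters to the front (rotate right by 3).
For "vlantern", step one produces "ntern"; step two turns that into "ernnt".

ernnt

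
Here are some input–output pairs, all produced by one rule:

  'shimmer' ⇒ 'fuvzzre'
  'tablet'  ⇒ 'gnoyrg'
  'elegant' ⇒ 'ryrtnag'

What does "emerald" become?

Each output is the input with this applied: shift every letter 13 places forward in the alphabet (wrapping around) — i.e. ROT13.
For "emerald" the result is "rzrenyq".

rzrenyq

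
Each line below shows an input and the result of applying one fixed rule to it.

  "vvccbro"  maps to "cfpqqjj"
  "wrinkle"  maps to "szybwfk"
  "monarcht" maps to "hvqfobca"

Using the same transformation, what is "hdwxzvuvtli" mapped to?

Rule — shift every letter 12 places backward in the alphabet (wrapping around), then reverse the string.
On "hdwxzvuvtli": the first step gives "vrklnjijhzw", and the second then gives "wzhjijnlkrv".

wzhjijnlkrv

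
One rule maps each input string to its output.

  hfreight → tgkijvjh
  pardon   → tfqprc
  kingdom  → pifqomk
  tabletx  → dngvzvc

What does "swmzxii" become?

obzkkuy

The pattern: shift every letter 2 places forward in the alphabet (wrapping around), then move the first 2 characters to the end (rotate left by 2).
Starting from "swmzxii": after the first operation, "uyobzkk"; after the second, "obzkkuy".
(Check on "tabletx": → "vcdngvz" → "dngvzvc" ✓)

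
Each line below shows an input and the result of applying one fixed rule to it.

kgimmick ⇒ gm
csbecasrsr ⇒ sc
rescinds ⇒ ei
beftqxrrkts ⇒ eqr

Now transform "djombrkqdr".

jb

What's happening: keep one character in every 3, starting at position 2 (positions 2nd, 5th, 8th, ...), then delete the last character.
For "djombrkqdr" the result is "jb".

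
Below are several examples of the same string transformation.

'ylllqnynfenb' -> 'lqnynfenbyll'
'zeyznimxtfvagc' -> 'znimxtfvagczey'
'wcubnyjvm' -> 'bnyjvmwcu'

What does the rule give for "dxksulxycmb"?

sulxycmbdxk

Looking at the pairs, the operation is to move the first 3 characters to the end (rotate left by 3).
For "dxksulxycmb" the result is "sulxycmbdxk".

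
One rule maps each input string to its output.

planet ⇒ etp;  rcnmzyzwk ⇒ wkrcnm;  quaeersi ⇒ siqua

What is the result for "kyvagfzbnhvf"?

The transformation: move the last 2 characters to the front (rotate right by 2), then delete the last 3 characters.
For "kyvagfzbnhvf", step one produces "vfkyvagfzbnh"; step two turns that into "vfkyvagfz".

vfkyvagfz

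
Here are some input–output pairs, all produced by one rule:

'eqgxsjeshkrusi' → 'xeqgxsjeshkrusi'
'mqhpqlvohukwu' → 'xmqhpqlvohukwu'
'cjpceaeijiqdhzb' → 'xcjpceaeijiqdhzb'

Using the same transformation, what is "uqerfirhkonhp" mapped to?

xuqerfirhkonhp

Rule — prepend "x".
Doing the same to "uqerfirhkonhp": "xuqerfirhkonhp".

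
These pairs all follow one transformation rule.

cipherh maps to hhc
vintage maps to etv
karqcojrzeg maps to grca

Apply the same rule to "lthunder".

rnt

The pattern: reverse the string, then keep one character in every 3, starting at position 1 (positions 1st, 4th, 7th, ...).
"lthunder" → "rednuhtl" → "rnt".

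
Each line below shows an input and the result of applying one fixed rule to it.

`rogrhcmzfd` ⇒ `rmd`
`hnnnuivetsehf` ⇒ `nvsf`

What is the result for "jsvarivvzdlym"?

avdm

Rule — move the first character to the end, then keep one character in every 3, starting at position 3 (positions 3rd, 6th, 9th, ...).
For "jsvarivvzdlym", step one produces "svarivvzdlymj"; step two turns that into "avdm".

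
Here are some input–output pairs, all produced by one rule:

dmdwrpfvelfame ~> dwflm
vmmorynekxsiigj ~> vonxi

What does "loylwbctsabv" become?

llca

The transformation: keep one character in every 3, starting at position 1 (positions 1st, 4th, 7th, ...).
On "loylwbctsabv" that produces "llca".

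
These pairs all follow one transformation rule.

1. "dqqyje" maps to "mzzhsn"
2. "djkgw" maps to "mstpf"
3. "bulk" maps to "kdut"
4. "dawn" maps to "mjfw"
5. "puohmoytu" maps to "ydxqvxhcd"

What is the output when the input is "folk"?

oxut

Rule — shift every letter 9 places forward in the alphabet (wrapping around).
Applying that to "folk" gives "oxut".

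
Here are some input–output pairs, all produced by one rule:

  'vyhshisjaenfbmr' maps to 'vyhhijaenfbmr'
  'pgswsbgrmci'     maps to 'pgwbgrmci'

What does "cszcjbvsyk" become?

czcjbvyk

Each output is the input with this applied: remove every "s".
On "cszcjbvsyk" that produces "czcjbvyk".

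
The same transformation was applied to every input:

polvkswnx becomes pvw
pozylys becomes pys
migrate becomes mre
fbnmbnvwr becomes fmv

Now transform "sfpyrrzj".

What's happening: keep one character in every 3, starting at position 1 (positions 1st, 4th, 7th, ...).
For "sfpyrrzj" the result is "syz".

syz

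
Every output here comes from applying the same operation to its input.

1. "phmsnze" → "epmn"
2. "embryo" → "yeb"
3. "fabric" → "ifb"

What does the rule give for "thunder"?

rtud

The transformation: keep every other character starting from the first (positions 1st, 3rd, 5th, ...), then move the last character to the front.
Working it through for "thunder": intermediate "tudr", final "rtud".
(Check on "embryo": → "eby" → "yeb" ✓)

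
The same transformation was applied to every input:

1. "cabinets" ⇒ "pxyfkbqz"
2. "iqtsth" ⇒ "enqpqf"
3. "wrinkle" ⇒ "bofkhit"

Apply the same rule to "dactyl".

ixzqva

Rule — shift every letter 3 places backward in the alphabet (wrapping around), then swap the first and last characters.
Applying both steps to "dactyl": "axzqvi", then "ixzqva".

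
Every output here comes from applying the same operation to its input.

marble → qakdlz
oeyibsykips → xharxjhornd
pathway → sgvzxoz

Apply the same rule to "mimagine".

lzfhmdlh

Looking at the pairs, the operation is to shift every letter 1 place backward in the alphabet (wrapping around), then move the first 2 characters to the end (rotate left by 2).
Starting from "mimagine": after the first operation, "lhlzfhmd"; after the second, "lzfhmdlh".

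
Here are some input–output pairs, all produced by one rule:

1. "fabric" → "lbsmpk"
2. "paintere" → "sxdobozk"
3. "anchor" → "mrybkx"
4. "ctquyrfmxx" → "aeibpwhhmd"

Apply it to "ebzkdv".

Looking at the pairs, the operation is to move the first 2 characters to the end (rotate left by 2), then shift every letter 10 places forward in the alphabet (wrapping around).
"ebzkdv" → "zkdveb" → "junfol".

junfol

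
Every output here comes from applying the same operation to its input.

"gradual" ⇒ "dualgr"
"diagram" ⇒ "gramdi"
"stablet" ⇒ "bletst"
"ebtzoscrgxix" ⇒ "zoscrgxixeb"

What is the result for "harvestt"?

vesttha

Rule — move the first 3 characters to the end (rotate left by 3), then delete the last character.
"harvestt" → "vesttha".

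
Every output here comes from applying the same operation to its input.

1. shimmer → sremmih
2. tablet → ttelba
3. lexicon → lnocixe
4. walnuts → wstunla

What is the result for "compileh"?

What's happening: reverse the string, then move the last character to the front.
"compileh" → "helipmoc" → "chelipmo".
(Check on "lexicon": → "nocixel" → "lnocixe" ✓)

chelipmo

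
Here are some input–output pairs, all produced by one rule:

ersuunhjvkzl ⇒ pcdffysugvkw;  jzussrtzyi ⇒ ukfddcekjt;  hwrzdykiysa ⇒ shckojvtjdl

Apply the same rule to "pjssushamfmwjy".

In each case the input is transformed by: shift every letter 11 places forward in the alphabet (wrapping around).
Applying that to "pjssushamfmwjy" gives "auddfdslxqxhuj".

auddfdslxqxhuj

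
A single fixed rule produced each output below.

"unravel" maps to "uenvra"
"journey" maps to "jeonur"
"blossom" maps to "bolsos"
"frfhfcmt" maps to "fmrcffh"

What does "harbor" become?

hoabr

The pattern: delete the last character, then take characters alternately from the front and the back (1st, last, 2nd, 2nd-last, ...).
Working it through for "harbor": intermediate "harbo", final "hoabr".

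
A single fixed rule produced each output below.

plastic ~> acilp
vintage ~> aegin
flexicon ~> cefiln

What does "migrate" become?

In each case the input is transformed by: sort the characters into alphabetical order, then delete the last 2 characters.
For "migrate", step one produces "aegimrt"; step two turns that into "aegim".

aegim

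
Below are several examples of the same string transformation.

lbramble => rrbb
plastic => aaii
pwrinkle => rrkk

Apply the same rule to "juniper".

nnee

The rule is to keep one character in every 3, starting at position 3 (positions 3rd, 6th, 9th, ...), then double every character.
For "juniper" the result is "nnee".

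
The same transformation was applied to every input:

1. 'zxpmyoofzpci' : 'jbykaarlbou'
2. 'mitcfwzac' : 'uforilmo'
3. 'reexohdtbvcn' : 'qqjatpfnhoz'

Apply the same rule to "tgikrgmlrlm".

suwdsyxdxy

Rule — delete the first character, then shift every letter 12 places forward in the alphabet (wrapping around).
For "tgikrgmlrlm", step one produces "gikrgmlrlm"; step two turns that into "suwdsyxdxy".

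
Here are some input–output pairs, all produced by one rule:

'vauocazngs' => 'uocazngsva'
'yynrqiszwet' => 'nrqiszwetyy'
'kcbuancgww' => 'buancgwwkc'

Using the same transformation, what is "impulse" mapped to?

pulseim

Rule — move the first 2 characters to the end (rotate left by 2).
So "impulse" becomes "pulseim".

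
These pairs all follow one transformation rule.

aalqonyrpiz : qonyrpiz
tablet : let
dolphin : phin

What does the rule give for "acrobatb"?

obatb

Rule — delete the first 3 characters.
Doing the same to "acrobatb": "obatb".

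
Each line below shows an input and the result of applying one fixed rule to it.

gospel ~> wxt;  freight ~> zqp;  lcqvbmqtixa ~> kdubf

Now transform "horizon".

wqw

The transformation: shift every letter 8 places forward in the alphabet (wrapping around), then keep every other character starting from the second (positions 2nd, 4th, 6th, ...).
Working it through for "horizon": intermediate "pwzqhwv", final "wqw".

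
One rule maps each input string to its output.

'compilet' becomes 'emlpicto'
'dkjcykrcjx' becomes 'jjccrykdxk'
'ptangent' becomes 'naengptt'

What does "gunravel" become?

envraglu

Each output is the input with this applied: take characters alternately from the front and the back (1st, last, 2nd, 2nd-last, ...), then move the first 3 characters to the end (rotate left by 3).
For "gunravel", step one produces "gluenvra"; step two turns that into "envraglu".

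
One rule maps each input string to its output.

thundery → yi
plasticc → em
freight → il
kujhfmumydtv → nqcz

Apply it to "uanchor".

rs

Looking at the pairs, the operation is to shift every letter 4 places forward in the alphabet (wrapping around), then keep one character in every 3, starting at position 3 (positions 3rd, 6th, 9th, ...).
On "uanchor": the first step gives "yerglsv", and the second then gives "rs".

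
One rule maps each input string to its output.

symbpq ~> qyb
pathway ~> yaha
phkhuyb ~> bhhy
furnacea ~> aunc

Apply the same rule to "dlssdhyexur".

Each output is the input with this applied: move the last character to the front, then keep every other character starting from the first (positions 1st, 3rd, 5th, ...).
Starting from "dlssdhyexur": after the first operation, "rdlssdhyexu"; after the second, "rlsheu".

rlsheu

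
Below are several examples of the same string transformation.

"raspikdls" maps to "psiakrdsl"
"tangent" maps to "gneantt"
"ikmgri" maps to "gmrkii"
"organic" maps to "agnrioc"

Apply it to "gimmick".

mmiicgk

Looking at the pairs, the operation is to move the first 3 characters to the end (rotate left by 3), then take characters alternately from the front and the back (1st, last, 2nd, 2nd-last, ...).
Starting from "gimmick": after the first operation, "mickgim"; after the second, "mmiicgk".
(Check on "organic": → "anicorg" → "agnrioc" ✓)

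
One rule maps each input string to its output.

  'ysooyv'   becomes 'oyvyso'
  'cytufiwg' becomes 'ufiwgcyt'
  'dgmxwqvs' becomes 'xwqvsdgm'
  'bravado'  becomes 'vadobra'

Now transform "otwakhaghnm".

The transformation: move the first 3 characters to the end (rotate left by 3).
Applying that to "otwakhaghnm" gives "akhaghnmotw".

akhaghnmotw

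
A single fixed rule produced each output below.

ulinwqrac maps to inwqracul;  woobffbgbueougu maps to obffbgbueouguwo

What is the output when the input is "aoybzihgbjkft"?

In each case the input is transformed by: move the first 2 characters to the end (rotate left by 2).
"aoybzihgbjkft" → "ybzihgbjkftao".

ybzihgbjkftao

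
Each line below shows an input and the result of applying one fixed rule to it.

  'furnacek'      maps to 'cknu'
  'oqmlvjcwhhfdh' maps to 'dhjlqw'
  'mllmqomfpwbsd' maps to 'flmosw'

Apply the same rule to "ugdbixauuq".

Rule — keep every other character starting from the second (positions 2nd, 4th, 6th, ...), then sort the characters into alphabetical order.
"ugdbixauuq" → "bgqux".

bgqux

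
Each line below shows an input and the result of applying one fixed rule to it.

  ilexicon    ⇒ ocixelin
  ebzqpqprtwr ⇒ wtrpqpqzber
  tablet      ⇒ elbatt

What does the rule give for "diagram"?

argaidm

What's happening: reverse the string, then move the first character to the end.
Working it through for "diagram": intermediate "margaid", final "argaidm".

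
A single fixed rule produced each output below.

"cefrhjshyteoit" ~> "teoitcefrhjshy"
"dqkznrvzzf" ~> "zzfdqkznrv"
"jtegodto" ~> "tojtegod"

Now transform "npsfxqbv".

Rule — swap the front and back halves of the string, then move the first 2 characters to the end (rotate left by 2).
For "npsfxqbv", step one produces "xqbvnpsf"; step two turns that into "bvnpsfxq".
(Check on "cefrhjshyteoit": → "hyteoitcefrhjs" → "teoitcefrhjshy" ✓)

bvnpsfxq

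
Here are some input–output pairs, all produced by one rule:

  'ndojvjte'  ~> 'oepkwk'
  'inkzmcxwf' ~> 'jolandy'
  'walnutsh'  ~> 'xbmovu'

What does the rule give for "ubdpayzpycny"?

vceqbzaqzd

The transformation: delete the last 2 characters, then shift every letter 1 place forward in the alphabet (wrapping around).
For "ubdpayzpycny", step one produces "ubdpayzpyc"; step two turns that into "vceqbzaqzd".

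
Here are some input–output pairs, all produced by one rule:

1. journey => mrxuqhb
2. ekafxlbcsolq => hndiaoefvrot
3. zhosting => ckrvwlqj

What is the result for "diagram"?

gldjudp

In each case the input is transformed by: shift every letter 3 places forward in the alphabet (wrapping around).
"diagram" → "gldjudp".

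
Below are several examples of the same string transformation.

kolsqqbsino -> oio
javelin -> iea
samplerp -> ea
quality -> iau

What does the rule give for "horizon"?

In each case the input is transformed by: reverse the string, then keep only the vowels.
"horizon" → "noziroh" → "oio".

oio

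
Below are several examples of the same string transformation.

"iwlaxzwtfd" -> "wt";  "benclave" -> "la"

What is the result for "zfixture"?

tu

Rule — move the last 2 characters to the front (rotate right by 2), then keep only the last 2 characters.
Starting from "zfixture": after the first operation, "rezfixtu"; after the second, "tu".
(Check on "iwlaxzwtfd": → "fdiwlaxzwt" → "wt" ✓)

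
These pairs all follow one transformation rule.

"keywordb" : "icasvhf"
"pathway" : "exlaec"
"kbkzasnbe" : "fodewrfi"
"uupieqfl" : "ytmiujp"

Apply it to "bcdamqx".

ghequb

The rule is to delete the first character, then shift every letter 4 places forward in the alphabet (wrapping around).
"bcdamqx" → "cdamqx" → "ghequb".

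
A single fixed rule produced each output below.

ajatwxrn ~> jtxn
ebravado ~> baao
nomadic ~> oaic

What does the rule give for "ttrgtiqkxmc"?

The transformation: swap each adjacent pair of characters (1↔2, 3↔4, ...), then keep every other character starting from the first (positions 1st, 3rd, 5th, ...).
On "ttrgtiqkxmc": the first step gives "ttgritkqmxc", and the second then gives "tgikmc".

tgikmc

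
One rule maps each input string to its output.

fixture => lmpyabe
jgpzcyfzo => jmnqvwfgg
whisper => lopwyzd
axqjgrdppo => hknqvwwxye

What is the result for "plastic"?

Rule — sort the characters into alphabetical order, then shift every letter 7 places forward in the alphabet (wrapping around).
"plastic" → "hjpswza".

hjpswza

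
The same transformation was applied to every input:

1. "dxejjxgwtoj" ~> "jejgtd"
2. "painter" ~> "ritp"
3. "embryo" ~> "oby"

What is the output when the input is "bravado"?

oaab

The transformation: swap the first and last characters, then keep every other character starting from the first (positions 1st, 3rd, 5th, ...).
Applying both steps to "bravado": "oravadb", then "oaab".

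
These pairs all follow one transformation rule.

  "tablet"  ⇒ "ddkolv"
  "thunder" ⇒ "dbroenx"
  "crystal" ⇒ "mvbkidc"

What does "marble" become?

The rule is to take characters alternately from the front and the back (1st, last, 2nd, 2nd-last, ...), then shift every letter 10 places forward in the alphabet (wrapping around).
Applying that to "marble" gives "wokvbl".

wokvbl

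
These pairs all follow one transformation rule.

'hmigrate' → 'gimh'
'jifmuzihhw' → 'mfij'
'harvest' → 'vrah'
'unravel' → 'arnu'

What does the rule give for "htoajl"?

The rule is to reverse the string, then keep only the last 4 characters.
Starting from "htoajl": after the first operation, "ljaoth"; after the second, "aoth".

aoth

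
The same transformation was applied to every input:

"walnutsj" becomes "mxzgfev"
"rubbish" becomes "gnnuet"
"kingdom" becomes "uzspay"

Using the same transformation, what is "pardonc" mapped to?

mdpazo

Looking at the pairs, the operation is to delete the first character, then shift every letter 12 places forward in the alphabet (wrapping around).
For "pardonc" the result is "mdpazo".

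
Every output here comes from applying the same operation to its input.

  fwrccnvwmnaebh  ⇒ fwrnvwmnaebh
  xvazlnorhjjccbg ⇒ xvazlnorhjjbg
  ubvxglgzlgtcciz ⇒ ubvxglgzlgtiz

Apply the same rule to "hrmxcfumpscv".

The rule is to remove every "c".
"hrmxcfumpscv" → "hrmxfumpsv".

hrmxfumpsv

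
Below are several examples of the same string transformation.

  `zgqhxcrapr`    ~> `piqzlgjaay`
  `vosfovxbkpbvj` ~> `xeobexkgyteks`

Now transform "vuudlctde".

The rule is to swap each adjacent pair of characters (1↔2, 3↔4, ...), then shift every letter 9 places forward in the alphabet (wrapping around).
Applying both steps to "vuudlctde": "uvducldte", then "demdlumcn".

demdlumcn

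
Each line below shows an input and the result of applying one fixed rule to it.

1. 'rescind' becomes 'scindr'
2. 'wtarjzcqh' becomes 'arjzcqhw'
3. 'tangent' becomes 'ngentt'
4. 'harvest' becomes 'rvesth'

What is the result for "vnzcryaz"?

In each case the input is transformed by: move the first 2 characters to the end (rotate left by 2), then delete the last character.
"vnzcryaz" → "zcryazvn" → "zcryazv".

zcryazv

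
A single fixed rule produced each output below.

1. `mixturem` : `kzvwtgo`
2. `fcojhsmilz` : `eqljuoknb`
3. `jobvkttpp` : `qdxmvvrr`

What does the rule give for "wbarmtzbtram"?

dctovbdvtco

The transformation: delete the first character, then shift every letter 2 places forward in the alphabet (wrapping around).
Doing the same to "wbarmtzbtram": "dctovbdvtco".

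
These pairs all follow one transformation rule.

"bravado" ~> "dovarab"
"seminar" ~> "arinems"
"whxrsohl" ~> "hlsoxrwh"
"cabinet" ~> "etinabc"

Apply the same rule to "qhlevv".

The pattern: reverse the string, then swap each adjacent pair of characters (1↔2, 3↔4, ...).
For "qhlevv", step one produces "vvelhq"; step two turns that into "vvleqh".
(Check on "cabinet": → "tenibac" → "etinabc" ✓)

vvleqh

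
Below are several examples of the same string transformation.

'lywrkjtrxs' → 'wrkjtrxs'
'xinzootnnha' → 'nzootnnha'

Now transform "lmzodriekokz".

Rule — delete the first 2 characters.
So "lmzodriekokz" becomes "zodriekokz".

zodriekokz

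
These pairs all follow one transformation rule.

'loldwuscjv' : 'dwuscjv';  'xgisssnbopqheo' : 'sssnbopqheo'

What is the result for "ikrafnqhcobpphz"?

afnqhcobpphz

Each output is the input with this applied: delete the first 3 characters.
Doing the same to "ikrafnqhcobpphz": "afnqhcobpphz".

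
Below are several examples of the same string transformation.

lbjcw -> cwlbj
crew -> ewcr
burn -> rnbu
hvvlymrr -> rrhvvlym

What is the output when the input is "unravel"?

What's happening: move the last 2 characters to the front (rotate right by 2).
Doing the same to "unravel": "elunrav".

elunrav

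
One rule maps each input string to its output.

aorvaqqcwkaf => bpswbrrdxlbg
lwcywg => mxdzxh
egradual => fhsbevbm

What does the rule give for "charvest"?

What's happening: shift every letter 1 place forward in the alphabet (wrapping around).
Doing the same to "charvest": "dibswftu".

dibswftu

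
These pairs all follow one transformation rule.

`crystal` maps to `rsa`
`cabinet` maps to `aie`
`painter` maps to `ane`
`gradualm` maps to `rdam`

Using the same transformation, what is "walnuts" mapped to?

The transformation: keep every other character starting from the second (positions 2nd, 4th, 6th, ...).
Applying that to "walnuts" gives "ant".

ant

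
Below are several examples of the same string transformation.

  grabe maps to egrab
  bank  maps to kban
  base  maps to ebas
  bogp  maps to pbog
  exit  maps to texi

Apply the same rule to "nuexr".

Each output is the input with this applied: move the last character to the front.
On "nuexr" that produces "rnuex".

rnuex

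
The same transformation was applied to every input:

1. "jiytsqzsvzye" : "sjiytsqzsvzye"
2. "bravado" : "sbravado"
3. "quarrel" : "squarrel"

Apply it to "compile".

The rule is to prepend "s".
So "compile" becomes "scompile".

scompile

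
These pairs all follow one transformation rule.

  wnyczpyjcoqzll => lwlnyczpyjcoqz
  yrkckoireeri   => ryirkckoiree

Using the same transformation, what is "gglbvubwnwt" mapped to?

What's happening: swap the first and last characters, then move the last 2 characters to the front (rotate right by 2).
Working it through for "gglbvubwnwt": intermediate "tglbvubwnwg", final "wgtglbvubwn".

wgtglbvubwn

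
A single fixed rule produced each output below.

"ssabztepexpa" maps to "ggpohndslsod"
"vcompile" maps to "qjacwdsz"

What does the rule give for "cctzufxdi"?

The transformation: shift every letter 12 places backward in the alphabet (wrapping around), then swap each adjacent pair of characters (1↔2, 3↔4, ...).
For "cctzufxdi", step one produces "qqhnitlrw"; step two turns that into "qqnhtirlw".

qqnhtirlw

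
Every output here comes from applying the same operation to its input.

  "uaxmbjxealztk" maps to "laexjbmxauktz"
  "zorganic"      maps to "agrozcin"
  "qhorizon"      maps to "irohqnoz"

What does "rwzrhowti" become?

The rule is to move the last 3 characters to the front (rotate right by 3), then reverse the string.
On "rwzrhowti": the first step gives "wtirwzrho", and the second then gives "ohrzwritw".

ohrzwritw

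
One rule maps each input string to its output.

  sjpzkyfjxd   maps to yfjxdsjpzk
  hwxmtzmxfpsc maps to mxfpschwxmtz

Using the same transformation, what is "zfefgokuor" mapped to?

okuorzfefg

What's happening: swap the front and back halves of the string.
Doing the same to "zfefgokuor": "okuorzfefg".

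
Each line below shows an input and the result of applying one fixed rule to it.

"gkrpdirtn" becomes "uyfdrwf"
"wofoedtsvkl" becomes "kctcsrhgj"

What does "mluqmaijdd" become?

azieaowx

What's happening: shift every letter 12 places backward in the alphabet (wrapping around), then delete the last 2 characters.
"mluqmaijdd" → "azieaowxrr" → "azieaowx".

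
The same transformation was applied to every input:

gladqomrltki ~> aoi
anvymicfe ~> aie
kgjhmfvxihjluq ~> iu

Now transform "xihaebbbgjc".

iae

In each case the input is transformed by: keep only the vowels.
For "xihaebbbgjc" the result is "iae".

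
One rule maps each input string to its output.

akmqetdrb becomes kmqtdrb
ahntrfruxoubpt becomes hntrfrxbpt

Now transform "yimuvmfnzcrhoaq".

ymvmfnzcrhq

In each case the input is transformed by: remove every vowel.
Doing the same to "yimuvmfnzcrhoaq": "ymvmfnzcrhq".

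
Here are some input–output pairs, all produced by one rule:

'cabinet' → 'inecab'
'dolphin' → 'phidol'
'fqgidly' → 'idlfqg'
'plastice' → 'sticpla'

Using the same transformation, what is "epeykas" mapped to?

Looking at the pairs, the operation is to delete the last character, then move the first 3 characters to the end (rotate left by 3).
Doing the same to "epeykas": "ykaepe".

ykaepe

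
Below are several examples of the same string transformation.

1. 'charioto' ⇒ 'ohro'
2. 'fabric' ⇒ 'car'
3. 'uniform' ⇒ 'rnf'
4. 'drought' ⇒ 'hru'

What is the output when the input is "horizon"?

The pattern: keep every other character starting from the second (positions 2nd, 4th, 6th, ...), then move the last character to the front.
Working it through for "horizon": intermediate "oio", final "ooi".

ooi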